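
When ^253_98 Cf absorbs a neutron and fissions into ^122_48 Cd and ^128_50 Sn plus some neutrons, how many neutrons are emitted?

Conserve mass number: 254 = 122 + 128 + k, so k = 254 − 250 = 4.
Check atomic number: 98 = 48 + 50 + 0 = 98. ✓

4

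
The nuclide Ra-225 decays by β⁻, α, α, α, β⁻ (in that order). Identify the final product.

Start: (A, Z) = (225, 88).
After β⁻: (225, 89).
After α: (221, 87).
After α: (217, 85).
After α: (213, 83).
After β⁻: (213, 84).
Z = 84 is polonium.

Po-213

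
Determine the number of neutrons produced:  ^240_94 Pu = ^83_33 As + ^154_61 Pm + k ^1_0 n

Conserve mass number: 240 = 83 + 154 + k, so k = 240 − 237 = 3.
Check atomic number: 94 = 33 + 61 + 0 = 94. ✓

3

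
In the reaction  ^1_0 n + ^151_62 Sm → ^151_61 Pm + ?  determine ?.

proton

Conserve mass number: 1 + 151 = 151 + A, so A = 1.
Conserve atomic number: 0 + 62 = 61 + Z, so Z = 1.
A = 1 and Z = 1 is ^1_1 H — a proton.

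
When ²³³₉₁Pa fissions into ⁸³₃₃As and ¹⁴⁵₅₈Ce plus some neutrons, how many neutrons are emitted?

5

Conserve mass number: 233 = 83 + 145 + k, so k = 233 − 228 = 5.
Check atomic number: 91 = 33 + 58 + 0 = 91. ✓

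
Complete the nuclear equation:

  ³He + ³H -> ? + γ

Li-6

Conserve mass number: 3 + 3 = A + 0, so A = 6.
Conserve atomic number: 2 + 1 = Z + 0, so Z = 3.
Z = 3 is lithium, so the species is ⁶Li.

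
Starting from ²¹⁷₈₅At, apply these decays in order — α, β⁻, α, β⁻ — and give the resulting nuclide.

Bi-209

Start: (A, Z) = (217, 85).
After α: (213, 83).
After β⁻: (213, 84).
After α: (209, 82).
After β⁻: (209, 83).
Z = 83 is bismuth.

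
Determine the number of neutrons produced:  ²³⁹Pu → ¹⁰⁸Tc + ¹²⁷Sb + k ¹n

Conserve mass number: 239 = 108 + 127 + k, so k = 239 − 235 = 4.
Check atomic number: 94 = 43 + 51 + 0 = 94. ✓

4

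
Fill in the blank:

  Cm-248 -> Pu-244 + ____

Conserve mass number: 248 = 244 + A, so A = 4.
Conserve atomic number: 96 = 94 + Z, so Z = 2.
A = 4 and Z = 2 is He-4 — an alpha particle.

alpha particle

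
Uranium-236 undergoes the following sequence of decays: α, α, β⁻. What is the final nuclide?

Start: (A, Z) = (236, 92).
After α: (232, 90).
After α: (228, 88).
After β⁻: (228, 89).
Z = 89 is actinium.

Ac-228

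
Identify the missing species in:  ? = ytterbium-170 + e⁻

Conserve mass number: A = 170 + 0, so A = 170.
Conserve atomic number: Z = 70 − 1, so Z = 69.
Z = 69 is thulium, so the species is thulium-170.

Tm-170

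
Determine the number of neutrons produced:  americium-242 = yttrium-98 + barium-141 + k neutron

Conserve mass number: 242 = 98 + 141 + k, so k = 242 − 239 = 3.
Check atomic number: 95 = 39 + 56 + 0 = 95. ✓

3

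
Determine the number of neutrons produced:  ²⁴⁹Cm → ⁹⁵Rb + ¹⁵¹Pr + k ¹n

Conserve mass number: 249 = 95 + 151 + k, so k = 249 − 246 = 3.
Check atomic number: 96 = 37 + 59 + 0 = 96. ✓

3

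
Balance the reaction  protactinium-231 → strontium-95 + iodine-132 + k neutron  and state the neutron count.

Conserve mass number: 231 = 95 + 132 + k, so k = 231 − 227 = 4.
Check atomic number: 91 = 38 + 53 + 0 = 91. ✓

4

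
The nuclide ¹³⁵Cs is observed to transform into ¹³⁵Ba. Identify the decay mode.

beta-minus decay

ΔA = 135 − 135 = 0; ΔZ = 56 − 55 = +1.
A is unchanged and Z rises by 1 — a neutron has become a proton (β⁻ decay).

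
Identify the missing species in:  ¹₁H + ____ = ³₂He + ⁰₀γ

deuteron

Conserve mass number: 1 + A = 3 + 0, so A = 2.
Conserve atomic number: 1 + Z = 2 + 0, so Z = 1.
A = 2 and Z = 1 is ²₁H — a deuteron.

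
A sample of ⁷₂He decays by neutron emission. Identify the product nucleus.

Neutron emission: mass number changes by -1, atomic number by +0.
A: 7 − 1 = 6; Z: 2 = 2.
Z = 2 is helium, so the daughter is ⁶₂He.

He-6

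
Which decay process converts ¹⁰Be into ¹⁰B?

ΔA = 10 − 10 = 0; ΔZ = 5 − 4 = +1.
A is unchanged and Z rises by 1 — a neutron has become a proton (β⁻ decay).

beta-minus decay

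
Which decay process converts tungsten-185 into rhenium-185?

ΔA = 185 − 185 = 0; ΔZ = 75 − 74 = +1.
A is unchanged and Z rises by 1 — a neutron has become a proton (β⁻ decay).

beta-minus decay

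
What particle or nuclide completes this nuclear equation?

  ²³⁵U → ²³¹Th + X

Conserve mass number: 235 = 231 + A, so A = 4.
Conserve atomic number: 92 = 90 + Z, so Z = 2.
A = 4 and Z = 2 is ⁴He — an alpha particle.

alpha particle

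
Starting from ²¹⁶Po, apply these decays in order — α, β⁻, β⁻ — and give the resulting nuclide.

Po-212

Start: (A, Z) = (216, 84).
After α: (212, 82).
After β⁻: (212, 83).
After β⁻: (212, 84).
Z = 84 is polonium.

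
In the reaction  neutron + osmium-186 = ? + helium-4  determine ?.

W-183

Conserve mass number: 1 + 186 = A + 4, so A = 183.
Conserve atomic number: 0 + 76 = Z + 2, so Z = 74.
Z = 74 is tungsten, so the species is tungsten-183.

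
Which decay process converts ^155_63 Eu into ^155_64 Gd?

ΔA = 155 − 155 = 0; ΔZ = 64 − 63 = +1.
A is unchanged and Z rises by 1 — a neutron has become a proton (β⁻ decay).

beta-minus decay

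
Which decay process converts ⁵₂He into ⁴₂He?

neutron emission

ΔA = 4 − 5 = -1; ΔZ = 2 − 2 = +0.
A drops by 1 with Z unchanged — a neutron was emitted.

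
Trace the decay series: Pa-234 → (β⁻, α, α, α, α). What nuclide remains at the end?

Po-218

Start: (A, Z) = (234, 91).
After β⁻: (234, 92).
After α: (230, 90).
After α: (226, 88).
After α: (222, 86).
After α: (218, 84).
Z = 84 is polonium.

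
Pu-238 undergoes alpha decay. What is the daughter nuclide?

Alpha decay: mass number changes by -4, atomic number by -2.
A: 238 − 4 = 234; Z: 94 − 2 = 92.
Z = 92 is uranium, so the daughter is U-234.

U-234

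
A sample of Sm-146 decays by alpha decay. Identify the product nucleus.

Nd-142

Alpha decay: mass number changes by -4, atomic number by -2.
A: 146 − 4 = 142; Z: 62 − 2 = 60.
Z = 60 is neodymium, so the daughter is Nd-142.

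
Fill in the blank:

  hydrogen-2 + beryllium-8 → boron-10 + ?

gamma ray

Conserve mass number: 2 + 8 = 10 + A, so A = 0.
Conserve atomic number: 1 + 4 = 5 + Z, so Z = 0.
A = 0 and Z = 0 is γ — a gamma ray.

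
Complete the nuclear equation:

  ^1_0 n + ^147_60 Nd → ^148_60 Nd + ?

Conserve mass number: 1 + 147 = 148 + A, so A = 0.
Conserve atomic number: 0 + 60 = 60 + Z, so Z = 0.
A = 0 and Z = 0 is ^0_0 γ — a gamma ray.

gamma ray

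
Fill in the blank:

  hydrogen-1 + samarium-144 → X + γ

Eu-145

Conserve mass number: 1 + 144 = A + 0, so A = 145.
Conserve atomic number: 1 + 62 = Z + 0, so Z = 63.
Z = 63 is europium, so the species is europium-145.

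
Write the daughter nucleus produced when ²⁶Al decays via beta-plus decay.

Beta-plus decay: mass number changes by +0, atomic number by -1.
A: 26 = 26; Z: 13 − 1 = 12.
Z = 12 is magnesium, so the daughter is ²⁶Mg.

Mg-26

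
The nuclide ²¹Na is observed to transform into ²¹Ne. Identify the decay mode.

ΔA = 21 − 21 = 0; ΔZ = 10 − 11 = -1.
A is unchanged and Z drops by 1 — a proton has become a neutron (β⁺ emission or electron capture).

beta-plus decay or electron capture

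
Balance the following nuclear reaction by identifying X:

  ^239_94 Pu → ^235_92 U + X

alpha particle

Conserve mass number: 239 = 235 + A, so A = 4.
Conserve atomic number: 94 = 92 + Z, so Z = 2.
A = 4 and Z = 2 is ^4_2 He — an alpha particle.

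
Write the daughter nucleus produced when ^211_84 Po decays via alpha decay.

Alpha decay: mass number changes by -4, atomic number by -2.
A: 211 − 4 = 207; Z: 84 − 2 = 82.
Z = 82 is lead, so the daughter is ^207_82 Pb.

Pb-207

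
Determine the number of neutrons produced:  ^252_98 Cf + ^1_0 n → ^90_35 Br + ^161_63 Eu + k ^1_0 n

2

Conserve mass number: 253 = 90 + 161 + k, so k = 253 − 251 = 2.
Check atomic number: 98 = 35 + 63 + 0 = 98. ✓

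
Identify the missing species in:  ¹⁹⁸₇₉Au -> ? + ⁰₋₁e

Conserve mass number: 198 = A + 0, so A = 198.
Conserve atomic number: 79 = Z − 1, so Z = 80.
Z = 80 is mercury, so the species is ¹⁹⁸₈₀Hg.

Hg-198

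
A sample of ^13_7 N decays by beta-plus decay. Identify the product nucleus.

Beta-plus decay: mass number changes by +0, atomic number by -1.
A: 13 = 13; Z: 7 − 1 = 6.
Z = 6 is carbon, so the daughter is ^13_6 C.

C-13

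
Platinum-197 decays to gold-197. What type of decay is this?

ΔA = 197 − 197 = 0; ΔZ = 79 − 78 = +1.
A is unchanged and Z rises by 1 — a neutron has become a proton (β⁻ decay).

beta-minus decay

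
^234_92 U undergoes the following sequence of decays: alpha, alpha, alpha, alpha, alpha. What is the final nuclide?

Pb-214

Start: (A, Z) = (234, 92).
After α: (230, 90).
After α: (226, 88).
After α: (222, 86).
After α: (218, 84).
After α: (214, 82).
Z = 82 is lead.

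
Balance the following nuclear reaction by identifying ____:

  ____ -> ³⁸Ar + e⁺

K-38

Conserve mass number: A = 38 + 0, so A = 38.
Conserve atomic number: Z = 18 + 1, so Z = 19.
Z = 19 is potassium, so the species is ³⁸K.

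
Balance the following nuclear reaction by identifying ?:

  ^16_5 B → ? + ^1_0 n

Conserve mass number: 16 = A + 1, so A = 15.
Conserve atomic number: 5 = Z + 0, so Z = 5.
Z = 5 is boron, so the species is ^15_5 B.

B-15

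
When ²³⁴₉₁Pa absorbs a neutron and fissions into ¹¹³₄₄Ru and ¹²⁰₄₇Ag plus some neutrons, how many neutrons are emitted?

2

Conserve mass number: 235 = 113 + 120 + k, so k = 235 − 233 = 2.
Check atomic number: 91 = 44 + 47 + 0 = 91. ✓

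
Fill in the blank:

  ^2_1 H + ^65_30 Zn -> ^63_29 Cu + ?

Conserve mass number: 2 + 65 = 63 + A, so A = 4.
Conserve atomic number: 1 + 30 = 29 + Z, so Z = 2.
A = 4 and Z = 2 is ^4_2 He — an alpha particle.

alpha particle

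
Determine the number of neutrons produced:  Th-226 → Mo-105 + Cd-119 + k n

2

Conserve mass number: 226 = 105 + 119 + k, so k = 226 − 224 = 2.
Check atomic number: 90 = 42 + 48 + 0 = 90. ✓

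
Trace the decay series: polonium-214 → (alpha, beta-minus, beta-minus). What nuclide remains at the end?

Po-210

Start: (A, Z) = (214, 84).
After α: (210, 82).
After β⁻: (210, 83).
After β⁻: (210, 84).
Z = 84 is polonium.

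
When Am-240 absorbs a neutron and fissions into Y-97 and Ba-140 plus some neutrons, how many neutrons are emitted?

Conserve mass number: 241 = 97 + 140 + k, so k = 241 − 237 = 4.
Check atomic number: 95 = 39 + 56 + 0 = 95. ✓

4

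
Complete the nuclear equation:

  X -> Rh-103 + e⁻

Conserve mass number: A = 103 + 0, so A = 103.
Conserve atomic number: Z = 45 − 1, so Z = 44.
Z = 44 is ruthenium, so the species is Ru-103.

Ru-103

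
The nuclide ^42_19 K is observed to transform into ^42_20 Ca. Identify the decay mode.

beta-minus decay

ΔA = 42 − 42 = 0; ΔZ = 20 − 19 = +1.
A is unchanged and Z rises by 1 — a neutron has become a proton (β⁻ decay).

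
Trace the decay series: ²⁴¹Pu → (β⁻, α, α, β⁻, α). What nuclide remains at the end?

Start: (A, Z) = (241, 94).
After β⁻: (241, 95).
After α: (237, 93).
After α: (233, 91).
After β⁻: (233, 92).
After α: (229, 90).
Z = 90 is thorium.

Th-229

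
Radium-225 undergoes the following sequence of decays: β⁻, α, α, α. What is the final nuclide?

Bi-213

Start: (A, Z) = (225, 88).
After β⁻: (225, 89).
After α: (221, 87).
After α: (217, 85).
After α: (213, 83).
Z = 83 is bismuth.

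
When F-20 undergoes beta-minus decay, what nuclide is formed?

Ne-20

Beta-minus decay: mass number changes by +0, atomic number by +1.
A: 20 = 20; Z: 9 + 1 = 10.
Z = 10 is neon, so the daughter is Ne-20.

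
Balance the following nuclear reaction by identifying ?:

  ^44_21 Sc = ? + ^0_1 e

Ca-44

Conserve mass number: 44 = A + 0, so A = 44.
Conserve atomic number: 21 = Z + 1, so Z = 20.
Z = 20 is calcium, so the species is ^44_20 Ca.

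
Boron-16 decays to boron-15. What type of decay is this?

ΔA = 15 − 16 = -1; ΔZ = 5 − 5 = +0.
A drops by 1 with Z unchanged — a neutron was emitted.

neutron emission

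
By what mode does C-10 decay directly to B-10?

beta-plus decay or electron capture

ΔA = 10 − 10 = 0; ΔZ = 5 − 6 = -1.
A is unchanged and Z drops by 1 — a proton has become a neutron (β⁺ emission or electron capture).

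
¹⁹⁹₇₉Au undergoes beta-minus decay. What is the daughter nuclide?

Beta-minus decay: mass number changes by +0, atomic number by +1.
A: 199 = 199; Z: 79 + 1 = 80.
Z = 80 is mercury, so the daughter is ¹⁹⁹₈₀Hg.

Hg-199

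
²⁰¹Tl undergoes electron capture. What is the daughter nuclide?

Electron capture: mass number changes by +0, atomic number by -1.
A: 201 = 201; Z: 81 − 1 = 80.
Z = 80 is mercury, so the daughter is ²⁰¹Hg.

Hg-201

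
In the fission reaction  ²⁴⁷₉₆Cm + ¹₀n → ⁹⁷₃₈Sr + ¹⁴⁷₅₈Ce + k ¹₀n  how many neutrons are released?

Conserve mass number: 248 = 97 + 147 + k, so k = 248 − 244 = 4.
Check atomic number: 96 = 38 + 58 + 0 = 96. ✓

4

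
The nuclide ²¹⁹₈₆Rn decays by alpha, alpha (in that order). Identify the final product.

Pb-211

Start: (A, Z) = (219, 86).
After α: (215, 84).
After α: (211, 82).
Z = 82 is lead.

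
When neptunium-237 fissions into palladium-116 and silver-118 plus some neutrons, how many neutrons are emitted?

Conserve mass number: 237 = 116 + 118 + k, so k = 237 − 234 = 3.
Check atomic number: 93 = 46 + 47 + 0 = 93. ✓

3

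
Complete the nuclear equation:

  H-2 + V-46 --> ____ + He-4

Ti-44

Conserve mass number: 2 + 46 = A + 4, so A = 44.
Conserve atomic number: 1 + 23 = Z + 2, so Z = 22.
Z = 22 is titanium, so the species is Ti-44.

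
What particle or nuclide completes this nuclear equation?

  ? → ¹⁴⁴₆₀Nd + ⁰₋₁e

Pr-144

Conserve mass number: A = 144 + 0, so A = 144.
Conserve atomic number: Z = 60 − 1, so Z = 59.
Z = 59 is praseodymium, so the species is ¹⁴⁴₅₉Pr.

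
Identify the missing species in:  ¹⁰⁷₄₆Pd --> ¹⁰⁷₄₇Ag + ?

beta-minus particle

Conserve mass number: 107 = 107 + A, so A = 0.
Conserve atomic number: 46 = 47 + Z, so Z = -1.
A = 0 and Z = -1 is ⁰₋₁e — a beta-minus particle.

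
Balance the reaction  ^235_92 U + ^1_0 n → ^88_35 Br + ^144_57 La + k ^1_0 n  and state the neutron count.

Conserve mass number: 236 = 88 + 144 + k, so k = 236 − 232 = 4.
Check atomic number: 92 = 35 + 57 + 0 = 92. ✓

4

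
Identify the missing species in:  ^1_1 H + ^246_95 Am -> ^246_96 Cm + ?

neutron

Conserve mass number: 1 + 246 = 246 + A, so A = 1.
Conserve atomic number: 1 + 95 = 96 + Z, so Z = 0.
A = 1 and Z = 0 is ^1_0 n — a neutron.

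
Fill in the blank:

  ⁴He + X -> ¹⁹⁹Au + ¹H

Conserve mass number: 4 + A = 199 + 1, so A = 196.
Conserve atomic number: 2 + Z = 79 + 1, so Z = 78.
Z = 78 is platinum, so the species is ¹⁹⁶Pt.

Pt-196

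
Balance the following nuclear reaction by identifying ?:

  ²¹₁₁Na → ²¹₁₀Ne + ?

Conserve mass number: 21 = 21 + A, so A = 0.
Conserve atomic number: 11 = 10 + Z, so Z = 1.
A = 0 and Z = 1 is ⁰₁e — a positron.

positron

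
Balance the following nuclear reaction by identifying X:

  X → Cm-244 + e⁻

Conserve mass number: A = 244 + 0, so A = 244.
Conserve atomic number: Z = 96 − 1, so Z = 95.
Z = 95 is americium, so the species is Am-244.

Am-244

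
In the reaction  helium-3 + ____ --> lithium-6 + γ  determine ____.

triton

Conserve mass number: 3 + A = 6 + 0, so A = 3.
Conserve atomic number: 2 + Z = 3 + 0, so Z = 1.
A = 3 and Z = 1 is hydrogen-3 — a triton.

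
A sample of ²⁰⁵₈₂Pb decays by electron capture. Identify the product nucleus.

Electron capture: mass number changes by +0, atomic number by -1.
A: 205 = 205; Z: 82 − 1 = 81.
Z = 81 is thallium, so the daughter is ²⁰⁵₈₁Tl.

Tl-205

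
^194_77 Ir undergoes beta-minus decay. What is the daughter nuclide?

Pt-194

Beta-minus decay: mass number changes by +0, atomic number by +1.
A: 194 = 194; Z: 77 + 1 = 78.
Z = 78 is platinum, so the daughter is ^194_78 Pt.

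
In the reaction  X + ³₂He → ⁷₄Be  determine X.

alpha particle

Conserve mass number: A + 3 = 7, so A = 4.
Conserve atomic number: Z + 2 = 4, so Z = 2.
A = 4 and Z = 2 is ⁴₂He — an alpha particle.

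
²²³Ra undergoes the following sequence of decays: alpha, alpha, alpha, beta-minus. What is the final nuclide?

Start: (A, Z) = (223, 88).
After α: (219, 86).
After α: (215, 84).
After α: (211, 82).
After β⁻: (211, 83).
Z = 83 is bismuth.

Bi-211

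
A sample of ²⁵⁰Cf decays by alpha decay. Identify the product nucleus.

Cm-246

Alpha decay: mass number changes by -4, atomic number by -2.
A: 250 − 4 = 246; Z: 98 − 2 = 96.
Z = 96 is curium, so the daughter is ²⁴⁶Cm.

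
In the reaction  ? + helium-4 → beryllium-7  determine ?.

He-3

Conserve mass number: A + 4 = 7, so A = 3.
Conserve atomic number: Z + 2 = 4, so Z = 2.
Z = 2 is helium, so the species is helium-3.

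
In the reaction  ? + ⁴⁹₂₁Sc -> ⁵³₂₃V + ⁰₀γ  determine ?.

Conserve mass number: A + 49 = 53 + 0, so A = 4.
Conserve atomic number: Z + 21 = 23 + 0, so Z = 2.
A = 4 and Z = 2 is ⁴₂He — an alpha particle.

alpha particle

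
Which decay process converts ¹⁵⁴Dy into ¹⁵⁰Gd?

alpha decay

ΔA = 150 − 154 = -4; ΔZ = 64 − 66 = -2.
A drops by 4 and Z drops by 2 — the signature of alpha emission.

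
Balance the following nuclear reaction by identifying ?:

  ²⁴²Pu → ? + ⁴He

Conserve mass number: 242 = A + 4, so A = 238.
Conserve atomic number: 94 = Z + 2, so Z = 92.
Z = 92 is uranium, so the species is ²³⁸U.

U-238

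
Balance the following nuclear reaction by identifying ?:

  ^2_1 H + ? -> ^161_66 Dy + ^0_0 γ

Conserve mass number: 2 + A = 161 + 0, so A = 159.
Conserve atomic number: 1 + Z = 66 + 0, so Z = 65.
Z = 65 is terbium, so the species is ^159_65 Tb.

Tb-159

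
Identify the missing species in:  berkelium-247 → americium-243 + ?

alpha particle

Conserve mass number: 247 = 243 + A, so A = 4.
Conserve atomic number: 97 = 95 + Z, so Z = 2.
A = 4 and Z = 2 is helium-4 — an alpha particle.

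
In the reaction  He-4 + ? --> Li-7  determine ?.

triton

Conserve mass number: 4 + A = 7, so A = 3.
Conserve atomic number: 2 + Z = 3, so Z = 1.
A = 3 and Z = 1 is H-3 — a triton.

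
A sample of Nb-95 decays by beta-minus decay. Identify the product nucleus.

Mo-95

Beta-minus decay: mass number changes by +0, atomic number by +1.
A: 95 = 95; Z: 41 + 1 = 42.
Z = 42 is molybdenum, so the daughter is Mo-95.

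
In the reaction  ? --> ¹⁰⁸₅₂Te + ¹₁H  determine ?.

I-109

Conserve mass number: A = 108 + 1, so A = 109.
Conserve atomic number: Z = 52 + 1, so Z = 53.
Z = 53 is iodine, so the species is ¹⁰⁹₅₃I.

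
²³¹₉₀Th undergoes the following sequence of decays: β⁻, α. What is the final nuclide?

Start: (A, Z) = (231, 90).
After β⁻: (231, 91).
After α: (227, 89).
Z = 89 is actinium.

Ac-227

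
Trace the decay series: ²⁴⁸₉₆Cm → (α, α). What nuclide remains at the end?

U-240

Start: (A, Z) = (248, 96).
After α: (244, 94).
After α: (240, 92).
Z = 92 is uranium.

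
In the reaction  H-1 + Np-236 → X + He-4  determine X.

Conserve mass number: 1 + 236 = A + 4, so A = 233.
Conserve atomic number: 1 + 93 = Z + 2, so Z = 92.
Z = 92 is uranium, so the species is U-233.

U-233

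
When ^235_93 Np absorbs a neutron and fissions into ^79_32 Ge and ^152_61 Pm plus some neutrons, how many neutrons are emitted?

5

Conserve mass number: 236 = 79 + 152 + k, so k = 236 − 231 = 5.
Check atomic number: 93 = 32 + 61 + 0 = 93. ✓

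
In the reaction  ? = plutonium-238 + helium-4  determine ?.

Cm-242

Conserve mass number: A = 238 + 4, so A = 242.
Conserve atomic number: Z = 94 + 2, so Z = 96.
Z = 96 is curium, so the species is curium-242.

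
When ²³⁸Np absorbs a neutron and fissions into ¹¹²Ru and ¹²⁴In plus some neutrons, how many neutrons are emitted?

Conserve mass number: 239 = 112 + 124 + k, so k = 239 − 236 = 3.
Check atomic number: 93 = 44 + 49 + 0 = 93. ✓

3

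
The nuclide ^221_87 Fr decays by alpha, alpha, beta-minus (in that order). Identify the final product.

Start: (A, Z) = (221, 87).
After α: (217, 85).
After α: (213, 83).
After β⁻: (213, 84).
Z = 84 is polonium.

Po-213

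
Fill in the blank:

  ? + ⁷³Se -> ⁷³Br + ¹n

proton

Conserve mass number: A + 73 = 73 + 1, so A = 1.
Conserve atomic number: Z + 34 = 35 + 0, so Z = 1.
A = 1 and Z = 1 is ¹H — a proton.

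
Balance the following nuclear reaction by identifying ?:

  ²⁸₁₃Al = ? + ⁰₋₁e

Conserve mass number: 28 = A + 0, so A = 28.
Conserve atomic number: 13 = Z − 1, so Z = 14.
Z = 14 is silicon, so the species is ²⁸₁₄Si.

Si-28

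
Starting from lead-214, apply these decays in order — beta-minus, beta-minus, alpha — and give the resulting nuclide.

Pb-210

Start: (A, Z) = (214, 82).
After β⁻: (214, 83).
After β⁻: (214, 84).
After α: (210, 82).
Z = 82 is lead.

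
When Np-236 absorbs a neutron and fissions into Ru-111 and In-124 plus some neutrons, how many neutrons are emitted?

2

Conserve mass number: 237 = 111 + 124 + k, so k = 237 − 235 = 2.
Check atomic number: 93 = 44 + 49 + 0 = 93. ✓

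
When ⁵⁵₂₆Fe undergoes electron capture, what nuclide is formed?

Mn-55

Electron capture: mass number changes by +0, atomic number by -1.
A: 55 = 55; Z: 26 − 1 = 25.
Z = 25 is manganese, so the daughter is ⁵⁵₂₅Mn.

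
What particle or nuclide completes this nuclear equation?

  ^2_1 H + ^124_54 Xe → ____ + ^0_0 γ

Cs-126

Conserve mass number: 2 + 124 = A + 0, so A = 126.
Conserve atomic number: 1 + 54 = Z + 0, so Z = 55.
Z = 55 is caesium, so the species is ^126_55 Cs.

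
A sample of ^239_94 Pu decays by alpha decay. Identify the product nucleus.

U-235

Alpha decay: mass number changes by -4, atomic number by -2.
A: 239 − 4 = 235; Z: 94 − 2 = 92.
Z = 92 is uranium, so the daughter is ^235_92 U.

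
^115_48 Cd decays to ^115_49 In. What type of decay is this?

beta-minus decay

ΔA = 115 − 115 = 0; ΔZ = 49 − 48 = +1.
A is unchanged and Z rises by 1 — a neutron has become a proton (β⁻ decay).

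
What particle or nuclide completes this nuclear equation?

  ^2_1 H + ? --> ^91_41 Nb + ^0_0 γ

Zr-89

Conserve mass number: 2 + A = 91 + 0, so A = 89.
Conserve atomic number: 1 + Z = 41 + 0, so Z = 40.
Z = 40 is zirconium, so the species is ^89_40 Zr.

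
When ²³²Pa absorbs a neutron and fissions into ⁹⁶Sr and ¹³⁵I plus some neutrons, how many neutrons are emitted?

2

Conserve mass number: 233 = 96 + 135 + k, so k = 233 − 231 = 2.
Check atomic number: 91 = 38 + 53 + 0 = 91. ✓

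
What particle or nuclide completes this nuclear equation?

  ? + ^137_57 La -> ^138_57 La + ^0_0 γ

neutron

Conserve mass number: A + 137 = 138 + 0, so A = 1.
Conserve atomic number: Z + 57 = 57 + 0, so Z = 0.
A = 1 and Z = 0 is ^1_0 n — a neutron.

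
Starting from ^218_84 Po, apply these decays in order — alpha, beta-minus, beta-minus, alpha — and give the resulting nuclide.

Start: (A, Z) = (218, 84).
After α: (214, 82).
After β⁻: (214, 83).
After β⁻: (214, 84).
After α: (210, 82).
Z = 82 is lead.

Pb-210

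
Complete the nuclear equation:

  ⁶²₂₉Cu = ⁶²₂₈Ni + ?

Conserve mass number: 62 = 62 + A, so A = 0.
Conserve atomic number: 29 = 28 + Z, so Z = 1.
A = 0 and Z = 1 is ⁰₁e — a positron.

positron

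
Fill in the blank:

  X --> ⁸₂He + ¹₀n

He-9

Conserve mass number: A = 8 + 1, so A = 9.
Conserve atomic number: Z = 2 + 0, so Z = 2.
Z = 2 is helium, so the species is ⁹₂He.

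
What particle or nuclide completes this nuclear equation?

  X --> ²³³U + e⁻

Pa-233

Conserve mass number: A = 233 + 0, so A = 233.
Conserve atomic number: Z = 92 − 1, so Z = 91.
Z = 91 is protactinium, so the species is ²³³Pa.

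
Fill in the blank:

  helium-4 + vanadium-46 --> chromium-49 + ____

proton

Conserve mass number: 4 + 46 = 49 + A, so A = 1.
Conserve atomic number: 2 + 23 = 24 + Z, so Z = 1.
A = 1 and Z = 1 is hydrogen-1 — a proton.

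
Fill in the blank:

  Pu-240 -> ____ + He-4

Conserve mass number: 240 = A + 4, so A = 236.
Conserve atomic number: 94 = Z + 2, so Z = 92.
Z = 92 is uranium, so the species is U-236.

U-236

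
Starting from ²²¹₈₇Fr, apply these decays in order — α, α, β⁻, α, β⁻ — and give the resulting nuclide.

Bi-209

Start: (A, Z) = (221, 87).
After α: (217, 85).
After α: (213, 83).
After β⁻: (213, 84).
After α: (209, 82).
After β⁻: (209, 83).
Z = 83 is bismuth.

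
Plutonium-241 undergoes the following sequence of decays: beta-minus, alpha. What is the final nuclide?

Np-237

Start: (A, Z) = (241, 94).
After β⁻: (241, 95).
After α: (237, 93).
Z = 93 is neptunium.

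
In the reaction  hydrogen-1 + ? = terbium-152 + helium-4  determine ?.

Dy-155

Conserve mass number: 1 + A = 152 + 4, so A = 155.
Conserve atomic number: 1 + Z = 65 + 2, so Z = 66.
Z = 66 is dysprosium, so the species is dysprosium-155.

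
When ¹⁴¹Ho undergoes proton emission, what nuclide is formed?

Dy-140

Proton emission: mass number changes by -1, atomic number by -1.
A: 141 − 1 = 140; Z: 67 − 1 = 66.
Z = 66 is dysprosium, so the daughter is ¹⁴⁰Dy.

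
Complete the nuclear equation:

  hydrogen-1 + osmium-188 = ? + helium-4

Conserve mass number: 1 + 188 = A + 4, so A = 185.
Conserve atomic number: 1 + 76 = Z + 2, so Z = 75.
Z = 75 is rhenium, so the species is rhenium-185.

Re-185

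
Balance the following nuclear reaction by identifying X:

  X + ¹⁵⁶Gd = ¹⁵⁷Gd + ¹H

deuteron

Conserve mass number: A + 156 = 157 + 1, so A = 2.
Conserve atomic number: Z + 64 = 64 + 1, so Z = 1.
A = 2 and Z = 1 is ²H — a deuteron.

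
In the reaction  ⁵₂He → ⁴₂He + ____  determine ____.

neutron

Conserve mass number: 5 = 4 + A, so A = 1.
Conserve atomic number: 2 = 2 + Z, so Z = 0.
A = 1 and Z = 0 is ¹₀n — a neutron.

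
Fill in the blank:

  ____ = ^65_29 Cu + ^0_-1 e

Ni-65

Conserve mass number: A = 65 + 0, so A = 65.
Conserve atomic number: Z = 29 − 1, so Z = 28.
Z = 28 is nickel, so the species is ^65_28 Ni.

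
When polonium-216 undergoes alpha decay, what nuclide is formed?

Alpha decay: mass number changes by -4, atomic number by -2.
A: 216 − 4 = 212; Z: 84 − 2 = 82.
Z = 82 is lead, so the daughter is lead-212.

Pb-212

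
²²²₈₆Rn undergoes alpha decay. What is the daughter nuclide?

Po-218

Alpha decay: mass number changes by -4, atomic number by -2.
A: 222 − 4 = 218; Z: 86 − 2 = 84.
Z = 84 is polonium, so the daughter is ²¹⁸₈₄Po.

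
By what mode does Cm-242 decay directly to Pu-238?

alpha decay

ΔA = 238 − 242 = -4; ΔZ = 94 − 96 = -2.
A drops by 4 and Z drops by 2 — the signature of alpha emission.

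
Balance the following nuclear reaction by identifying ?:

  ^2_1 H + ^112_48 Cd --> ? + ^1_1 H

Cd-113

Conserve mass number: 2 + 112 = A + 1, so A = 113.
Conserve atomic number: 1 + 48 = Z + 1, so Z = 48.
Z = 48 is cadmium, so the species is ^113_48 Cd.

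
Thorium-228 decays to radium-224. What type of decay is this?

ΔA = 224 − 228 = -4; ΔZ = 88 − 90 = -2.
A drops by 4 and Z drops by 2 — the signature of alpha emission.

alpha decay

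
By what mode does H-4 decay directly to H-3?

neutron emission

ΔA = 3 − 4 = -1; ΔZ = 1 − 1 = +0.
A drops by 1 with Z unchanged — a neutron was emitted.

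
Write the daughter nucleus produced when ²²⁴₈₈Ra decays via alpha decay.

Rn-220

Alpha decay: mass number changes by -4, atomic number by -2.
A: 224 − 4 = 220; Z: 88 − 2 = 86.
Z = 86 is radon, so the daughter is ²²⁰₈₆Rn.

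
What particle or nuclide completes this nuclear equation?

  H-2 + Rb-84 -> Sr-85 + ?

neutron

Conserve mass number: 2 + 84 = 85 + A, so A = 1.
Conserve atomic number: 1 + 37 = 38 + Z, so Z = 0.
A = 1 and Z = 0 is n — a neutron.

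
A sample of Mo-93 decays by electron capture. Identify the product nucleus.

Electron capture: mass number changes by +0, atomic number by -1.
A: 93 = 93; Z: 42 − 1 = 41.
Z = 41 is niobium, so the daughter is Nb-93.

Nb-93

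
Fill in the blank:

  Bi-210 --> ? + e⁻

Conserve mass number: 210 = A + 0, so A = 210.
Conserve atomic number: 83 = Z − 1, so Z = 84.
Z = 84 is polonium, so the species is Po-210.

Po-210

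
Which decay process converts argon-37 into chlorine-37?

beta-plus decay or electron capture

ΔA = 37 − 37 = 0; ΔZ = 17 − 18 = -1.
A is unchanged and Z drops by 1 — a proton has become a neutron (β⁺ emission or electron capture).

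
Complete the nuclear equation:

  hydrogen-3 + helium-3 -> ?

Conserve mass number: 3 + 3 = A, so A = 6.
Conserve atomic number: 1 + 2 = Z, so Z = 3.
Z = 3 is lithium, so the species is lithium-6.

Li-6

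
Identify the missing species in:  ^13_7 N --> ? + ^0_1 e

C-13

Conserve mass number: 13 = A + 0, so A = 13.
Conserve atomic number: 7 = Z + 1, so Z = 6.
Z = 6 is carbon, so the species is ^13_6 C.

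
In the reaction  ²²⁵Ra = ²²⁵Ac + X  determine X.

Conserve mass number: 225 = 225 + A, so A = 0.
Conserve atomic number: 88 = 89 + Z, so Z = -1.
A = 0 and Z = -1 is e⁻ — a beta-minus particle.

beta-minus particle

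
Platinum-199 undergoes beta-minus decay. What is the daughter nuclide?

Beta-minus decay: mass number changes by +0, atomic number by +1.
A: 199 = 199; Z: 78 + 1 = 79.
Z = 79 is gold, so the daughter is gold-199.

Au-199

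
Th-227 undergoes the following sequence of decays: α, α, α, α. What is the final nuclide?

Pb-211

Start: (A, Z) = (227, 90).
After α: (223, 88).
After α: (219, 86).
After α: (215, 84).
After α: (211, 82).
Z = 82 is lead.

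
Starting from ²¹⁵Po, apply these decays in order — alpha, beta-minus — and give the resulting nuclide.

Bi-211

Start: (A, Z) = (215, 84).
After α: (211, 82).
After β⁻: (211, 83).
Z = 83 is bismuth.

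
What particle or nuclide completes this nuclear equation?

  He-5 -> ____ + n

Conserve mass number: 5 = A + 1, so A = 4.
Conserve atomic number: 2 = Z + 0, so Z = 2.
A = 4 and Z = 2 is He-4 — an alpha particle.

He-4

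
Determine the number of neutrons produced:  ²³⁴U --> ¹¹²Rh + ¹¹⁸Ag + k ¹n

4

Conserve mass number: 234 = 112 + 118 + k, so k = 234 − 230 = 4.
Check atomic number: 92 = 45 + 47 + 0 = 92. ✓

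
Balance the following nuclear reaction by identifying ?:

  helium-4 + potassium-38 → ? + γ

Conserve mass number: 4 + 38 = A + 0, so A = 42.
Conserve atomic number: 2 + 19 = Z + 0, so Z = 21.
Z = 21 is scandium, so the species is scandium-42.

Sc-42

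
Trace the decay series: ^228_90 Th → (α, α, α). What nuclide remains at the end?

Po-216

Start: (A, Z) = (228, 90).
After α: (224, 88).
After α: (220, 86).
After α: (216, 84).
Z = 84 is polonium.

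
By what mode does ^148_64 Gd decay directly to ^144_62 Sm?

ΔA = 144 − 148 = -4; ΔZ = 62 − 64 = -2.
A drops by 4 and Z drops by 2 — the signature of alpha emission.

alpha decay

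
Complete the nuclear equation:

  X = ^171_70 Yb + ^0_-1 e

Tm-171

Conserve mass number: A = 171 + 0, so A = 171.
Conserve atomic number: Z = 70 − 1, so Z = 69.
Z = 69 is thulium, so the species is ^171_69 Tm.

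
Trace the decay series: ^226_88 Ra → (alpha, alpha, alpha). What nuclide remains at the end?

Start: (A, Z) = (226, 88).
After α: (222, 86).
After α: (218, 84).
After α: (214, 82).
Z = 82 is lead.

Pb-214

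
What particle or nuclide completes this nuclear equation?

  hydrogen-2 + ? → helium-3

Conserve mass number: 2 + A = 3, so A = 1.
Conserve atomic number: 1 + Z = 2, so Z = 1.
A = 1 and Z = 1 is hydrogen-1 — a proton.

proton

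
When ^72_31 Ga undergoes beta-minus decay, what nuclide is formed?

Ge-72

Beta-minus decay: mass number changes by +0, atomic number by +1.
A: 72 = 72; Z: 31 + 1 = 32.
Z = 32 is germanium, so the daughter is ^72_32 Ge.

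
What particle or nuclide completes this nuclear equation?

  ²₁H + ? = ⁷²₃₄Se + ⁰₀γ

As-70

Conserve mass number: 2 + A = 72 + 0, so A = 70.
Conserve atomic number: 1 + Z = 34 + 0, so Z = 33.
Z = 33 is arsenic, so the species is ⁷⁰₃₃As.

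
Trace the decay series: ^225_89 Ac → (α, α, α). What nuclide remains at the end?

Start: (A, Z) = (225, 89).
After α: (221, 87).
After α: (217, 85).
After α: (213, 83).
Z = 83 is bismuth.

Bi-213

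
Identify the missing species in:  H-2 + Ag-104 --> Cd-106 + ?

gamma ray

Conserve mass number: 2 + 104 = 106 + A, so A = 0.
Conserve atomic number: 1 + 47 = 48 + Z, so Z = 0.
A = 0 and Z = 0 is γ — a gamma ray.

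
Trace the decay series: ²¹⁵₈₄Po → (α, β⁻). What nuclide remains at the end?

Start: (A, Z) = (215, 84).
After α: (211, 82).
After β⁻: (211, 83).
Z = 83 is bismuth.

Bi-211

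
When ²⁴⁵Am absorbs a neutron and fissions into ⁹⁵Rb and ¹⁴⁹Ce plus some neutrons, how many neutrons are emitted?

Conserve mass number: 246 = 95 + 149 + k, so k = 246 − 244 = 2.
Check atomic number: 95 = 37 + 58 + 0 = 95. ✓

2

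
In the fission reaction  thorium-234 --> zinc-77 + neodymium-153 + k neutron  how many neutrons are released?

Conserve mass number: 234 = 77 + 153 + k, so k = 234 − 230 = 4.
Check atomic number: 90 = 30 + 60 + 0 = 90. ✓

4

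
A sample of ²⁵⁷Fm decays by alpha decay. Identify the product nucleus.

Alpha decay: mass number changes by -4, atomic number by -2.
A: 257 − 4 = 253; Z: 100 − 2 = 98.
Z = 98 is californium, so the daughter is ²⁵³Cf.

Cf-253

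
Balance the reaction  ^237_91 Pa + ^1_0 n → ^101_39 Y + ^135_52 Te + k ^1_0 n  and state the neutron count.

2

Conserve mass number: 238 = 101 + 135 + k, so k = 238 − 236 = 2.
Check atomic number: 91 = 39 + 52 + 0 = 91. ✓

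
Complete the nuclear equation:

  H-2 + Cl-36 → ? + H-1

Conserve mass number: 2 + 36 = A + 1, so A = 37.
Conserve atomic number: 1 + 17 = Z + 1, so Z = 17.
Z = 17 is chlorine, so the species is Cl-37.

Cl-37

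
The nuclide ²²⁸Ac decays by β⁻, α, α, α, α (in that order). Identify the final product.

Pb-212

Start: (A, Z) = (228, 89).
After β⁻: (228, 90).
After α: (224, 88).
After α: (220, 86).
After α: (216, 84).
After α: (212, 82).
Z = 82 is lead.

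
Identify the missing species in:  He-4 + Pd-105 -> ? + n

Conserve mass number: 4 + 105 = A + 1, so A = 108.
Conserve atomic number: 2 + 46 = Z + 0, so Z = 48.
Z = 48 is cadmium, so the species is Cd-108.

Cd-108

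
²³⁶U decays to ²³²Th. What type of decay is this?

alpha decay

ΔA = 232 − 236 = -4; ΔZ = 90 − 92 = -2.
A drops by 4 and Z drops by 2 — the signature of alpha emission.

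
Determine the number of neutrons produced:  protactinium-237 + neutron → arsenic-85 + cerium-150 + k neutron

3

Conserve mass number: 238 = 85 + 150 + k, so k = 238 − 235 = 3.
Check atomic number: 91 = 33 + 58 + 0 = 91. ✓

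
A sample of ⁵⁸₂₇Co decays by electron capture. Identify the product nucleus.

Electron capture: mass number changes by +0, atomic number by -1.
A: 58 = 58; Z: 27 − 1 = 26.
Z = 26 is iron, so the daughter is ⁵⁸₂₆Fe.

Fe-58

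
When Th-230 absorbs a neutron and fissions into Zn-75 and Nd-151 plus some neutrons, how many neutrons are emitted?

Conserve mass number: 231 = 75 + 151 + k, so k = 231 − 226 = 5.
Check atomic number: 90 = 30 + 60 + 0 = 90. ✓

5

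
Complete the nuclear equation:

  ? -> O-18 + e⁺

Conserve mass number: A = 18 + 0, so A = 18.
Conserve atomic number: Z = 8 + 1, so Z = 9.
Z = 9 is fluorine, so the species is F-18.

F-18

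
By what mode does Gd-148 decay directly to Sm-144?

ΔA = 144 − 148 = -4; ΔZ = 62 − 64 = -2.
A drops by 4 and Z drops by 2 — the signature of alpha emission.

alpha decay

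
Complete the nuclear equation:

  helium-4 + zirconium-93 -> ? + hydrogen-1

Nb-96

Conserve mass number: 4 + 93 = A + 1, so A = 96.
Conserve atomic number: 2 + 40 = Z + 1, so Z = 41.
Z = 41 is niobium, so the species is niobium-96.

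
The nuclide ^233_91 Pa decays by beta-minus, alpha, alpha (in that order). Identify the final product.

Ra-225

Start: (A, Z) = (233, 91).
After β⁻: (233, 92).
After α: (229, 90).
After α: (225, 88).
Z = 88 is radium.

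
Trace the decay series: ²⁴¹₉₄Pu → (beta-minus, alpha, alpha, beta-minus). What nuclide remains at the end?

Start: (A, Z) = (241, 94).
After β⁻: (241, 95).
After α: (237, 93).
After α: (233, 91).
After β⁻: (233, 92).
Z = 92 is uranium.

U-233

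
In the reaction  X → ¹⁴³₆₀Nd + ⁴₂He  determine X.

Conserve mass number: A = 143 + 4, so A = 147.
Conserve atomic number: Z = 60 + 2, so Z = 62.
Z = 62 is samarium, so the species is ¹⁴⁷₆₂Sm.

Sm-147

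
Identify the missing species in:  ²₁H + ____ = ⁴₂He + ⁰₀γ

Conserve mass number: 2 + A = 4 + 0, so A = 2.
Conserve atomic number: 1 + Z = 2 + 0, so Z = 1.
A = 2 and Z = 1 is ²₁H — a deuteron.

deuteron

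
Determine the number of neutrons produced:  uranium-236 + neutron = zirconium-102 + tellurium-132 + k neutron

Conserve mass number: 237 = 102 + 132 + k, so k = 237 − 234 = 3.
Check atomic number: 92 = 40 + 52 + 0 = 92. ✓

3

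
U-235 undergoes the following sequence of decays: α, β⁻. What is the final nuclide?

Start: (A, Z) = (235, 92).
After α: (231, 90).
After β⁻: (231, 91).
Z = 91 is protactinium.

Pa-231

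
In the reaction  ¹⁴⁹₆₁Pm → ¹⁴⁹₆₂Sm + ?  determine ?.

beta-minus particle

Conserve mass number: 149 = 149 + A, so A = 0.
Conserve atomic number: 61 = 62 + Z, so Z = -1.
A = 0 and Z = -1 is ⁰₋₁e — a beta-minus particle.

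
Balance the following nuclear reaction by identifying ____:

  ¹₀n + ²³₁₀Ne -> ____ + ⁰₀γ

Ne-24

Conserve mass number: 1 + 23 = A + 0, so A = 24.
Conserve atomic number: 0 + 10 = Z + 0, so Z = 10.
Z = 10 is neon, so the species is ²⁴₁₀Ne.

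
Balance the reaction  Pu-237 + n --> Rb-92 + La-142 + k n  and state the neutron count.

Conserve mass number: 238 = 92 + 142 + k, so k = 238 − 234 = 4.
Check atomic number: 94 = 37 + 57 + 0 = 94. ✓

4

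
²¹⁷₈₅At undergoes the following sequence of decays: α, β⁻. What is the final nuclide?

Start: (A, Z) = (217, 85).
After α: (213, 83).
After β⁻: (213, 84).
Z = 84 is polonium.

Po-213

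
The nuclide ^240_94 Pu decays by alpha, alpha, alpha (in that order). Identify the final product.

Start: (A, Z) = (240, 94).
After α: (236, 92).
After α: (232, 90).
After α: (228, 88).
Z = 88 is radium.

Ra-228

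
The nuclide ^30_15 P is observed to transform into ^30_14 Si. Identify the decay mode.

ΔA = 30 − 30 = 0; ΔZ = 14 − 15 = -1.
A is unchanged and Z drops by 1 — a proton has become a neutron (β⁺ emission or electron capture).

beta-plus decay or electron capture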